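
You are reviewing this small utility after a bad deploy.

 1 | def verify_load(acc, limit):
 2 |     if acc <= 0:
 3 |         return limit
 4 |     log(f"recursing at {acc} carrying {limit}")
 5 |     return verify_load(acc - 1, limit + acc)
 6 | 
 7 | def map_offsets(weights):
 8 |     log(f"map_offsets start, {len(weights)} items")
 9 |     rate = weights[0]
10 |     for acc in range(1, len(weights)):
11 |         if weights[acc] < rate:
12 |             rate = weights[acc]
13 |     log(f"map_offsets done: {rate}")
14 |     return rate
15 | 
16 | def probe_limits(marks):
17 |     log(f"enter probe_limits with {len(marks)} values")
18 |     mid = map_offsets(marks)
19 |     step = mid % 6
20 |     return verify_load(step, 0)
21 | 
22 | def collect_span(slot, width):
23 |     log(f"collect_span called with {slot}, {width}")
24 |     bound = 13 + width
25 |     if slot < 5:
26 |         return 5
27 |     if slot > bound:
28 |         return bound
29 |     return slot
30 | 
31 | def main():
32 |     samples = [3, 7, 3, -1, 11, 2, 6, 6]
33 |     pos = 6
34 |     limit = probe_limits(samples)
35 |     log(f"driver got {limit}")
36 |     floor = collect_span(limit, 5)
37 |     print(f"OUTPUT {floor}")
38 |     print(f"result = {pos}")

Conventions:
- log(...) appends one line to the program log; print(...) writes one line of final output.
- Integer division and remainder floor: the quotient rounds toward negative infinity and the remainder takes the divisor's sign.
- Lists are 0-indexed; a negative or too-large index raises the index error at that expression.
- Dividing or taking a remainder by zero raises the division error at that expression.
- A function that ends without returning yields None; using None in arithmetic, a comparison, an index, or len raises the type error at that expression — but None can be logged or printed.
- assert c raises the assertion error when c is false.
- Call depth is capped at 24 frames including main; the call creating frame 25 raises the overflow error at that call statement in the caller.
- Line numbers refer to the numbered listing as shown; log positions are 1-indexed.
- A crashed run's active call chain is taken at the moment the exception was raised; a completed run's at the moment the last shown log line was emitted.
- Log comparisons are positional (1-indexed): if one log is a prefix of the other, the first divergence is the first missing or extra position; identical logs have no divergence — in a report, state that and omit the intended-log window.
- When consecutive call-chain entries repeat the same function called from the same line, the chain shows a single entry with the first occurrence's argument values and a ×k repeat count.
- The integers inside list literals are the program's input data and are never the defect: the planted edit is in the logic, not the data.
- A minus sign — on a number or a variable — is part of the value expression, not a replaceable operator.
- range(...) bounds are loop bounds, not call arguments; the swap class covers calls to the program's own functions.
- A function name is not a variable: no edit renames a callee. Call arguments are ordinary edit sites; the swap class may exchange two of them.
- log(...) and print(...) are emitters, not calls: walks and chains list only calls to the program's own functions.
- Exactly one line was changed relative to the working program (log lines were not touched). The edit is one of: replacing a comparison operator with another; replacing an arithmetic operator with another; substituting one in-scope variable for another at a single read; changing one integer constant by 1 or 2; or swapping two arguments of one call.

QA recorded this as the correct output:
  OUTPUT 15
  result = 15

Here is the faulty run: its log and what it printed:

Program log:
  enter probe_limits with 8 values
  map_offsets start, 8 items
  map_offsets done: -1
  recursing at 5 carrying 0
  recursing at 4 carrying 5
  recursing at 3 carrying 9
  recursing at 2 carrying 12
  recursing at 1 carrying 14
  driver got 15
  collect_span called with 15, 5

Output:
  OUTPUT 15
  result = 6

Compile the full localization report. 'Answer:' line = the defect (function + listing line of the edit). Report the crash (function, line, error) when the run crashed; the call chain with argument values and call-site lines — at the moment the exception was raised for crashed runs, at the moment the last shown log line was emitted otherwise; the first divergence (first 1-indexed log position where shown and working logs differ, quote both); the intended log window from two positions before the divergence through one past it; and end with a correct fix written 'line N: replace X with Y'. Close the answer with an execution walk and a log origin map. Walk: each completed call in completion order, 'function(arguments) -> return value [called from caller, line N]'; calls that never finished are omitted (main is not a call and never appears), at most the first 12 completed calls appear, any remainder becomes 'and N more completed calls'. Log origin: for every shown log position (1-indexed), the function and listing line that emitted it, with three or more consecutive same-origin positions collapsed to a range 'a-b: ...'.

Answer: the defect is in main at line 38.
The tell: No log line changed; the fault shows up purely in the output.
Call chain: main -> collect_span(15, 5) (called at line 36).
First divergence: there is none — every log position agrees.
Execution walk:
  map_offsets([3, 7, 3, -1, 11, 2, 6, 6]) -> -1  [called from probe_limits, line 18]
  verify_load(0, 15) -> 15  [called from verify_load, line 5]
  verify_load(1, 14) -> 15  [called from verify_load, line 5]
  verify_load(2, 12) -> 15  [called from verify_load, line 5]
  verify_load(3, 9) -> 15  [called from verify_load, line 5]
  verify_load(4, 5) -> 15  [called from verify_load, line 5]
  verify_load(5, 0) -> 15  [called from probe_limits, line 20]
  probe_limits([3, 7, 3, -1, 11, 2, 6, 6]) -> 15  [called from main, line 34]
  collect_span(15, 5) -> 15  [called from main, line 36]
Log origins:
  1: from probe_limits, line 17
  2: from map_offsets, line 8
  3: from map_offsets, line 13
  4-8: from verify_load, line 4
  9: from main, line 35
  10: from collect_span, line 23
A correct fix: line 38: replace `pos` with `limit`.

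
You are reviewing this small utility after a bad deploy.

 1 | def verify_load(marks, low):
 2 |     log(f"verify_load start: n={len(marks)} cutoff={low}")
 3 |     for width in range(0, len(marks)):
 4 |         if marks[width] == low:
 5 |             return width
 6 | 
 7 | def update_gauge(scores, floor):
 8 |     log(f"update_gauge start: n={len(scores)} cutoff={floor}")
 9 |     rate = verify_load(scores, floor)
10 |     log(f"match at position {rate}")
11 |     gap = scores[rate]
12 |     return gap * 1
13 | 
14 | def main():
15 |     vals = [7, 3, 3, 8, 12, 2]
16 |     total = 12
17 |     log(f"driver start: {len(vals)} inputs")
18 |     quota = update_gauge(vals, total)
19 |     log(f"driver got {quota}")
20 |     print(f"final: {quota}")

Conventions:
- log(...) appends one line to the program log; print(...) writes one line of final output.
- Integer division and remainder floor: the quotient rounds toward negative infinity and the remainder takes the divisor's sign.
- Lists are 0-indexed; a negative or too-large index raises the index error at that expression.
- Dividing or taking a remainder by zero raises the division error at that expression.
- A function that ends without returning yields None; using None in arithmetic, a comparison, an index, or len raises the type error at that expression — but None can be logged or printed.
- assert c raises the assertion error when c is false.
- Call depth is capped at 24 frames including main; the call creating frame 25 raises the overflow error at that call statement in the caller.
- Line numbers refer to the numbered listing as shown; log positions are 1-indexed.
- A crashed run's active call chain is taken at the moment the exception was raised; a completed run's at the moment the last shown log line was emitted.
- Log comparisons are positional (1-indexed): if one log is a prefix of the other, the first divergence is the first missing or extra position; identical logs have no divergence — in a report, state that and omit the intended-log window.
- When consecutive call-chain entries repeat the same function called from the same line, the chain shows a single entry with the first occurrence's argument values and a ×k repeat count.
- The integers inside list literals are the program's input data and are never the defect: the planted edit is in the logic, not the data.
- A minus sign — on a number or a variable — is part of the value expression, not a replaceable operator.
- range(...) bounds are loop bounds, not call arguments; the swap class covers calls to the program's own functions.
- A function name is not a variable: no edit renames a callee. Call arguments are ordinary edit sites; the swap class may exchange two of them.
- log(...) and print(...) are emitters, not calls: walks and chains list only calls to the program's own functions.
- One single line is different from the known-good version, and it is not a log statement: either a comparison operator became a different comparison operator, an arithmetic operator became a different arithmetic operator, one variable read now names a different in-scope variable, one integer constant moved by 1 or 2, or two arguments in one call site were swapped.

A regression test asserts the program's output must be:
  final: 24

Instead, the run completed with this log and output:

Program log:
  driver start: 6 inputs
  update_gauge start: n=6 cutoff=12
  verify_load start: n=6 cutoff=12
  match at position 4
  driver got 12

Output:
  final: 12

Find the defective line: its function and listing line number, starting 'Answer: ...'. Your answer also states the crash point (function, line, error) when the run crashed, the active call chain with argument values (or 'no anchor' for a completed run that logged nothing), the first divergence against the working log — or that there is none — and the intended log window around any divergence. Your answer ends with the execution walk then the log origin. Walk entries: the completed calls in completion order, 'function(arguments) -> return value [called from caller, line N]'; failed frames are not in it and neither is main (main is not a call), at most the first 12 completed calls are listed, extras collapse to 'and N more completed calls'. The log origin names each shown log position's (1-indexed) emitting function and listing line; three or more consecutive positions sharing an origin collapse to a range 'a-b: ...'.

Answer: the defect is in update_gauge at line 12.
Key observation: The log first diverges at position 5: the faulty run prints 'driver got 12' where the working version prints 'driver got 24'.
Call chain: main.
First divergence: position 5 — shown 'driver got 12', intended 'driver got 24'.
Intended log window:
  3: verify_load start: n=6 cutoff=12
  4: match at position 4
  5: driver got 24
Execution walk:
  verify_load([7, 3, 3, 8, 12, 2], 12) -> 4  [called from update_gauge, line 9]
  update_gauge([7, 3, 3, 8, 12, 2], 12) -> 12  [called from main, line 18]
Log line origins:
  1: logged in main at line 17
  2: logged in update_gauge at line 8
  3: logged in verify_load at line 2
  4: logged in update_gauge at line 10
  5: logged in main at line 19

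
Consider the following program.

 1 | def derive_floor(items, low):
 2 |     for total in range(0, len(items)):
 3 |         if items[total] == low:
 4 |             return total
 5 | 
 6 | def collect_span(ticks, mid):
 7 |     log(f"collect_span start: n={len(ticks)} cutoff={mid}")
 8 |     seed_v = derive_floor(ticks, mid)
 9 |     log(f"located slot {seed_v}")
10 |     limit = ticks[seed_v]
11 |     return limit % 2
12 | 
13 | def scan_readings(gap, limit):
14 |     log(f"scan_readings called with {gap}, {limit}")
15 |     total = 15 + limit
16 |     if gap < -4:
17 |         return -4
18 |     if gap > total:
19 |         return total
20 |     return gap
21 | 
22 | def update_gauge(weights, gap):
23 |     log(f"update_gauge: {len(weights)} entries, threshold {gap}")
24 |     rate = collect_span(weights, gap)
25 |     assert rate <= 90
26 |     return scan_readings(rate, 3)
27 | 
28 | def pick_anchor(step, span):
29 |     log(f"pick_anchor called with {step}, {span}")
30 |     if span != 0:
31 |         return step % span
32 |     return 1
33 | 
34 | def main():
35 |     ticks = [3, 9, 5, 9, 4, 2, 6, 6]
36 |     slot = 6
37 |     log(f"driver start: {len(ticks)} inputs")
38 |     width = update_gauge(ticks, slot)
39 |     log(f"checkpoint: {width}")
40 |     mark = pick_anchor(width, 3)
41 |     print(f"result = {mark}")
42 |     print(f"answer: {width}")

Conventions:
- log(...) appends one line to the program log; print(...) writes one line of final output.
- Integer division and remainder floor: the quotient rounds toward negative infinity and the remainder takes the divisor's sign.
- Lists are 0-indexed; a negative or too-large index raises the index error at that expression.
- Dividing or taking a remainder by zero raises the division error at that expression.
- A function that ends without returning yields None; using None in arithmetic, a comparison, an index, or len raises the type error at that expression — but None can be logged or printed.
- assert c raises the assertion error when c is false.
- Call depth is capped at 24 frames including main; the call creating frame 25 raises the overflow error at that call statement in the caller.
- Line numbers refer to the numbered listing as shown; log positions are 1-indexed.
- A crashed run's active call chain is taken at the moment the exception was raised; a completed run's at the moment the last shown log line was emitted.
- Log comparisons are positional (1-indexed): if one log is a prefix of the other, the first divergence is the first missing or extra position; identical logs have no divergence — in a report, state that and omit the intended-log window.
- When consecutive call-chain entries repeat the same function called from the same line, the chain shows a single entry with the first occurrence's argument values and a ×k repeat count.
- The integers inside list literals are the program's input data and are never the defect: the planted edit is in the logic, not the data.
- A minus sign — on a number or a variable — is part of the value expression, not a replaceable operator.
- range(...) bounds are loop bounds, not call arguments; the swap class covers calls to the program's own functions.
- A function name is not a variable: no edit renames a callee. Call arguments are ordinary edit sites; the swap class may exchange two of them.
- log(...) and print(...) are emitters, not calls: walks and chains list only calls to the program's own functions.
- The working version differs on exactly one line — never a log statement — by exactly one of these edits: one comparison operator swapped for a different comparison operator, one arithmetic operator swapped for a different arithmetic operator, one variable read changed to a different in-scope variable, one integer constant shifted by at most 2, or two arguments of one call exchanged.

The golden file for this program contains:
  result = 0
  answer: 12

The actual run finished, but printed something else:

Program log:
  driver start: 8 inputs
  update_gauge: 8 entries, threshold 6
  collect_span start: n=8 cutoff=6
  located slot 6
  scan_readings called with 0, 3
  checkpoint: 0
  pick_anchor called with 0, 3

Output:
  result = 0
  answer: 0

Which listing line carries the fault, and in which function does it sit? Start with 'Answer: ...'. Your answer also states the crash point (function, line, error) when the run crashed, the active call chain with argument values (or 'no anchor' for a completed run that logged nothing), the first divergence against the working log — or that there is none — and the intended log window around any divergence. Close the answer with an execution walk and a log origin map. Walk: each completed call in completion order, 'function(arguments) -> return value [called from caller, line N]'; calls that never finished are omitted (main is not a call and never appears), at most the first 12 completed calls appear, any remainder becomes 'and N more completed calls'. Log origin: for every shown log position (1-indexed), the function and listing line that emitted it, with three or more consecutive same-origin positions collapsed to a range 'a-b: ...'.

Answer: the defect is in collect_span at line 11.
Key fact: Everything matches until log position 5, which reads 'scan_readings called with 0, 3' in place of 'scan_readings called with 12, 3'.
Call chain: main -> pick_anchor(0, 3) (called at line 40).
First divergence: position 5 — the shown line 'scan_readings called with 0, 3' should read 'scan_readings called with 12, 3'.
Intended log window:
  3: collect_span start: n=8 cutoff=6
  4: located slot 6
  5: scan_readings called with 12, 3
  6: checkpoint: 12
Execution walk:
  derive_floor([3, 9, 5, 9, 4, 2, 6, 6], 6) -> 6  [called from collect_span, line 8]
  collect_span([3, 9, 5, 9, 4, 2, 6, 6], 6) -> 0  [called from update_gauge, line 24]
  scan_readings(0, 3) -> 0  [called from update_gauge, line 26]
  update_gauge([3, 9, 5, 9, 4, 2, 6, 6], 6) -> 0  [called from main, line 38]
  pick_anchor(0, 3) -> 0  [called from main, line 40]
Log line origins:
  1 — main, line 37
  2 — update_gauge, line 23
  3 — collect_span, line 7
  4 — collect_span, line 9
  5 — scan_readings, line 14
  6 — main, line 39
  7 — pick_anchor, line 29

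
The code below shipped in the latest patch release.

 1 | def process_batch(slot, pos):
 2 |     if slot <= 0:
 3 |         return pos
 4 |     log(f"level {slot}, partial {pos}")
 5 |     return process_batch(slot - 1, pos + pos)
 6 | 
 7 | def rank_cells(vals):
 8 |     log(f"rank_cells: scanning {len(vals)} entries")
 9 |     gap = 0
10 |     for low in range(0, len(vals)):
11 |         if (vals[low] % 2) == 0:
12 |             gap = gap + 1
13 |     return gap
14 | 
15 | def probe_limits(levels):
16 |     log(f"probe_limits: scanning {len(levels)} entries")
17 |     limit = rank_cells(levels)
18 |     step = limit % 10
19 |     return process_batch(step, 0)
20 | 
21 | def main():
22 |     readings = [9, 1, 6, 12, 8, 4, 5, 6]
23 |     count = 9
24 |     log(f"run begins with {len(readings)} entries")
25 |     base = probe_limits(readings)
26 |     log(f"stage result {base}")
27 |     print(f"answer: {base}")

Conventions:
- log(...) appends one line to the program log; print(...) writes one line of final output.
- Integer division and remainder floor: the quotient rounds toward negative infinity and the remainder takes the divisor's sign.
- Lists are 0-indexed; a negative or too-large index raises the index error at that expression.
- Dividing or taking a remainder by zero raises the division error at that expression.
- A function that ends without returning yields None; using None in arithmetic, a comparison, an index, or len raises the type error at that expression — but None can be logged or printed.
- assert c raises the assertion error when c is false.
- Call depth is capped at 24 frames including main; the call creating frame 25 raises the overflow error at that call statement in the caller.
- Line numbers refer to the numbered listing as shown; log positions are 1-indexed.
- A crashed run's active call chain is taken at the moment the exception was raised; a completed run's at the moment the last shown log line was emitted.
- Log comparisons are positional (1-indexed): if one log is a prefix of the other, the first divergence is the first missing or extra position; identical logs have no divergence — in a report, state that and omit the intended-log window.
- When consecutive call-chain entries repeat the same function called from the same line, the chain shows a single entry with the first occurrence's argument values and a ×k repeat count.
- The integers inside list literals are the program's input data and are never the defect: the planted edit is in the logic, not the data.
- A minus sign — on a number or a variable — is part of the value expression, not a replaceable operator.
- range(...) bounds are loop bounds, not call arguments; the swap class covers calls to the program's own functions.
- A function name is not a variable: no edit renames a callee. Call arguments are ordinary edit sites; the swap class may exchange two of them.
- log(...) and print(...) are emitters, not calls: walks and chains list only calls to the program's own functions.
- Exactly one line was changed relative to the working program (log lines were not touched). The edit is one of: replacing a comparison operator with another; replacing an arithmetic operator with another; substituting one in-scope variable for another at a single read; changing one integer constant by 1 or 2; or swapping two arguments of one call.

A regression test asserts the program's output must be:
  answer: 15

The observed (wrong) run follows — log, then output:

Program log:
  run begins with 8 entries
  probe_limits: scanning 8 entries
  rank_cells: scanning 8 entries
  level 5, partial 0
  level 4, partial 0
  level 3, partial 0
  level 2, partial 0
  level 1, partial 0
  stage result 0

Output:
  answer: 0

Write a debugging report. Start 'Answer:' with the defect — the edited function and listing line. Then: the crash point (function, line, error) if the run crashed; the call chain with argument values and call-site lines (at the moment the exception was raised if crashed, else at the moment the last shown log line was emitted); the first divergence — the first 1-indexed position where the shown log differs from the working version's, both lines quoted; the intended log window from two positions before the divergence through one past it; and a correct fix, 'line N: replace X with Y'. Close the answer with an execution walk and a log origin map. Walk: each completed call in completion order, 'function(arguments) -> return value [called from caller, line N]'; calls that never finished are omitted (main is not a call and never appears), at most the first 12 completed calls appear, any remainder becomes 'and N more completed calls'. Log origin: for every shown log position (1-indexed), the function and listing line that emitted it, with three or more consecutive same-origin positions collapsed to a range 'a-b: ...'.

Answer: the defect is in process_batch at line 5.
The tell: Log line 5 is where behavior first shows: 'level 4, partial 0' appears instead of 'level 4, partial 5'.
Call chain: main.
First divergence: position 5; shown 'level 4, partial 0' vs intended 'level 4, partial 5'.
Intended log window:
  3: rank_cells: scanning 8 entries
  4: level 5, partial 0
  5: level 4, partial 5
  6: level 3, partial 9
Execution walk:
  rank_cells([9, 1, 6, 12, 8, 4, 5, 6]) -> 5  [called from probe_limits, line 17]
  process_batch(0, 0) -> 0  [called from process_batch, line 5]
  process_batch(1, 0) -> 0  [called from process_batch, line 5]
  process_batch(2, 0) -> 0  [called from process_batch, line 5]
  process_batch(3, 0) -> 0  [called from process_batch, line 5]
  process_batch(4, 0) -> 0  [called from process_batch, line 5]
  process_batch(5, 0) -> 0  [called from probe_limits, line 19]
  probe_limits([9, 1, 6, 12, 8, 4, 5, 6]) -> 0  [called from main, line 25]
Log line origins:
  1: from main, line 24
  2: from probe_limits, line 16
  3: from rank_cells, line 8
  4-8: from process_batch, line 4
  9: from main, line 26
A correct fix: line 5: replace `pos + pos` with `pos + slot`.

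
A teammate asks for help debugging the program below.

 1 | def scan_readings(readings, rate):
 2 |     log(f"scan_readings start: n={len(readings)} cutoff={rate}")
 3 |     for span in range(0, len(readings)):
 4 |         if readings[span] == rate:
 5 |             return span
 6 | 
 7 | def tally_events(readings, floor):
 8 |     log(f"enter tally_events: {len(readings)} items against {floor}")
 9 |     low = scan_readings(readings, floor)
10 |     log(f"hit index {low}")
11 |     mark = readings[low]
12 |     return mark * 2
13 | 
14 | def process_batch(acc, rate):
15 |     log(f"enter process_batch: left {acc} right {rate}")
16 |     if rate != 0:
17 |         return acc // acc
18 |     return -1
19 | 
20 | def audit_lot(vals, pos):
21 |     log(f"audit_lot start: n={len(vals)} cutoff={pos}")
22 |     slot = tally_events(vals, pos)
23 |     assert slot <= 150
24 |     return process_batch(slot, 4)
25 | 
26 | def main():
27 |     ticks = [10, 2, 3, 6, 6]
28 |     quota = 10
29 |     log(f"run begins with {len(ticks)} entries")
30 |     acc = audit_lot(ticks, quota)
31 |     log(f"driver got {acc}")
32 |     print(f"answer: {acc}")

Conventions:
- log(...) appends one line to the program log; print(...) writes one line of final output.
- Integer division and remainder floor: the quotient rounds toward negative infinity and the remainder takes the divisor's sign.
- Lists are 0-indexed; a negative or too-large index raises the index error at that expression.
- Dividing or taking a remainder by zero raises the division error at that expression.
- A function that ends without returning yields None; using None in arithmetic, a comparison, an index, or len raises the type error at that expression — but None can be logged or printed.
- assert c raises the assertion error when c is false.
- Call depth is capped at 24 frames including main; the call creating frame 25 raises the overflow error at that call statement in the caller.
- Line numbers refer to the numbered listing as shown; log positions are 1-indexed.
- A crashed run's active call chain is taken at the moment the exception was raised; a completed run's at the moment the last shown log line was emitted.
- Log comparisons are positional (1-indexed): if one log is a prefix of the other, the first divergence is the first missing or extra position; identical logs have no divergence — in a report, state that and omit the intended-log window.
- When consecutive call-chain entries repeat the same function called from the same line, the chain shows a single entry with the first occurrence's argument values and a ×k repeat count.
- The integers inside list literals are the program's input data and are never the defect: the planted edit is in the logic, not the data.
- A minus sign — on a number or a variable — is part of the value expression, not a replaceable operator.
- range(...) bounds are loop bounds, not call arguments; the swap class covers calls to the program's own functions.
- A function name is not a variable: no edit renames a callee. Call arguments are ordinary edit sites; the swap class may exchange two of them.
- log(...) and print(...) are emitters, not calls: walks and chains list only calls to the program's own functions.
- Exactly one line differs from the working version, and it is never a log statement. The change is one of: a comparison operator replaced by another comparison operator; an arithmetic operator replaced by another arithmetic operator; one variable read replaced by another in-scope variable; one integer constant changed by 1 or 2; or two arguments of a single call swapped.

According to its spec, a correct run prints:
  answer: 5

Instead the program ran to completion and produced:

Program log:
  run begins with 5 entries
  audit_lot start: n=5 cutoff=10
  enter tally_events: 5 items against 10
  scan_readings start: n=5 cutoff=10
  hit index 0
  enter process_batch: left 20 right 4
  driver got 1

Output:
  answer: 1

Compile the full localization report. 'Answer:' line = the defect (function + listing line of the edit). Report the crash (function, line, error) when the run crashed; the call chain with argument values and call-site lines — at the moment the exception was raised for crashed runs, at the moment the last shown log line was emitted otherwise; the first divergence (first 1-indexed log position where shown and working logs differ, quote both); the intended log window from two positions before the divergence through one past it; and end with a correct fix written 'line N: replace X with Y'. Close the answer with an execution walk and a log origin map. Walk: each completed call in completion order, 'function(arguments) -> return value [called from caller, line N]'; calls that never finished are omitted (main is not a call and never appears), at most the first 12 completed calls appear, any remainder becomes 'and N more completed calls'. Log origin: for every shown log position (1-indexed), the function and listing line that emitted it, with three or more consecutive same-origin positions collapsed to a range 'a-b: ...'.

Answer: the defect is in process_batch at line 17.
The tell: Everything matches until log position 7, which reads 'driver got 1' in place of 'driver got 5'.
Call chain: main.
First divergence: position 7; shown 'driver got 1' vs intended 'driver got 5'.
Intended log window:
  5: hit index 0
  6: enter process_batch: left 20 right 4
  7: driver got 5
Execution walk:
  scan_readings([10, 2, 3, 6, 6], 10) -> 0  [called from tally_events, line 9]
  tally_events([10, 2, 3, 6, 6], 10) -> 20  [called from audit_lot, line 22]
  process_batch(20, 4) -> 1  [called from audit_lot, line 24]
  audit_lot([10, 2, 3, 6, 6], 10) -> 1  [called from main, line 30]
Log origin:
  1: from main, line 29
  2: from audit_lot, line 21
  3: from tally_events, line 8
  4: from scan_readings, line 2
  5: from tally_events, line 10
  6: from process_batch, line 15
  7: from main, line 31
A correct fix: line 17: replace `acc // acc` with `acc // rate`.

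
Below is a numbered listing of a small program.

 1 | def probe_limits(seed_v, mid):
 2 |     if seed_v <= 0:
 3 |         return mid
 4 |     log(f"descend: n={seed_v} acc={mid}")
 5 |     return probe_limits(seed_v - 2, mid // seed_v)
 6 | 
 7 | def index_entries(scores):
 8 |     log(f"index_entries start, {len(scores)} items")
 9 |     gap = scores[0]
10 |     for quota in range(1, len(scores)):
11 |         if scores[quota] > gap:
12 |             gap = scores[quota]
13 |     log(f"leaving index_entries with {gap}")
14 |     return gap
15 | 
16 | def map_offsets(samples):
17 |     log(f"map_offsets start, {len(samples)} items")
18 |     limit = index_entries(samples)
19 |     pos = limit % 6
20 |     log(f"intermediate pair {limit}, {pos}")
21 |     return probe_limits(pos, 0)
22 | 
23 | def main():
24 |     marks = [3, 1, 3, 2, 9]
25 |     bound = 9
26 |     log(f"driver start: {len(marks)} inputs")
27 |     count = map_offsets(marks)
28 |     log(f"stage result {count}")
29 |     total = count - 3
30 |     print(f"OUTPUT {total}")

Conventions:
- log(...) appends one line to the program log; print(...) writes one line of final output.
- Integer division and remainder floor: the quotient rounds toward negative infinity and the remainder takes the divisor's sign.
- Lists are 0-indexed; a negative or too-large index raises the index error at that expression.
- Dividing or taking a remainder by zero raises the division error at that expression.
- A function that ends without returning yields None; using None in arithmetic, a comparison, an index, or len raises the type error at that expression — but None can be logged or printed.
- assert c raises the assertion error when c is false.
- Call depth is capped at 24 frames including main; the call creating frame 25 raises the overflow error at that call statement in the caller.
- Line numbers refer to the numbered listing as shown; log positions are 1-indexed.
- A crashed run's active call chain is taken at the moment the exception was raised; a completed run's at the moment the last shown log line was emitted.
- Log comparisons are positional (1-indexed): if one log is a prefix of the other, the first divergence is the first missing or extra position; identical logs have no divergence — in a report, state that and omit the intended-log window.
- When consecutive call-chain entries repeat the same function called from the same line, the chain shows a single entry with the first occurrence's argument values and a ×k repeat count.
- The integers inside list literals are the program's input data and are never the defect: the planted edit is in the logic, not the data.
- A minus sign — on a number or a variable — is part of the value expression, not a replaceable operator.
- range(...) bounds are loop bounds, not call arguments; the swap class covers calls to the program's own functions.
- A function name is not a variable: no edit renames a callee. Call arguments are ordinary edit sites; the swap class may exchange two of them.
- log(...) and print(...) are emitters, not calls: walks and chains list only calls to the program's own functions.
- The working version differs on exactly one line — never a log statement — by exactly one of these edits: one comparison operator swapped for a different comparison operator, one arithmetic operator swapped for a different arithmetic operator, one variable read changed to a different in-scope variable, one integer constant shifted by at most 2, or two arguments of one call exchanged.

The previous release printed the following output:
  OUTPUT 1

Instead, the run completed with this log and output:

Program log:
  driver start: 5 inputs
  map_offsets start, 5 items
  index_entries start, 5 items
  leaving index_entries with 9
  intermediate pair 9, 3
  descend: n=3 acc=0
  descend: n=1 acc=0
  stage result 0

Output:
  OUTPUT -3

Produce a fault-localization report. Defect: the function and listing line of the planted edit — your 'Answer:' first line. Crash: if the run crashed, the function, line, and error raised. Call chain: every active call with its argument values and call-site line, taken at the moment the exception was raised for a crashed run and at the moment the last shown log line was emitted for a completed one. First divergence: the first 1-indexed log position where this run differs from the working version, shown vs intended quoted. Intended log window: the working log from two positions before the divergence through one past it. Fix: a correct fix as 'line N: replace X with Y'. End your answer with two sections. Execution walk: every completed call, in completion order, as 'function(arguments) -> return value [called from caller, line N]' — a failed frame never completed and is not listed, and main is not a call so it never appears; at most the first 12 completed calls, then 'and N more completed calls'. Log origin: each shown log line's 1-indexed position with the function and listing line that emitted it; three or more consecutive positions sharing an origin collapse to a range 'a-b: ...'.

Answer: the defect is in probe_limits at line 5.
The tell: The earliest visible damage is log position 7 — 'descend: n=1 acc=0' rather than the intended 'descend: n=1 acc=3'.
Call chain: main.
First divergence: position 7; shown 'descend: n=1 acc=0' vs intended 'descend: n=1 acc=3'.
Intended log window:
  5: intermediate pair 9, 3
  6: descend: n=3 acc=0
  7: descend: n=1 acc=3
  8: stage result 4
Execution walk:
  index_entries([3, 1, 3, 2, 9]) -> 9  [called from map_offsets, line 18]
  probe_limits(-1, 0) -> 0  [called from probe_limits, line 5]
  probe_limits(1, 0) -> 0  [called from probe_limits, line 5]
  probe_limits(3, 0) -> 0  [called from map_offsets, line 21]
  map_offsets([3, 1, 3, 2, 9]) -> 0  [called from main, line 27]
Log origins:
  1: logged in main at line 26
  2: logged in map_offsets at line 17
  3: logged in index_entries at line 8
  4: logged in index_entries at line 13
  5: logged in map_offsets at line 20
  6: logged in probe_limits at line 4
  7: logged in probe_limits at line 4
  8: logged in main at line 28
A correct fix: line 5: replace `//` with `+`.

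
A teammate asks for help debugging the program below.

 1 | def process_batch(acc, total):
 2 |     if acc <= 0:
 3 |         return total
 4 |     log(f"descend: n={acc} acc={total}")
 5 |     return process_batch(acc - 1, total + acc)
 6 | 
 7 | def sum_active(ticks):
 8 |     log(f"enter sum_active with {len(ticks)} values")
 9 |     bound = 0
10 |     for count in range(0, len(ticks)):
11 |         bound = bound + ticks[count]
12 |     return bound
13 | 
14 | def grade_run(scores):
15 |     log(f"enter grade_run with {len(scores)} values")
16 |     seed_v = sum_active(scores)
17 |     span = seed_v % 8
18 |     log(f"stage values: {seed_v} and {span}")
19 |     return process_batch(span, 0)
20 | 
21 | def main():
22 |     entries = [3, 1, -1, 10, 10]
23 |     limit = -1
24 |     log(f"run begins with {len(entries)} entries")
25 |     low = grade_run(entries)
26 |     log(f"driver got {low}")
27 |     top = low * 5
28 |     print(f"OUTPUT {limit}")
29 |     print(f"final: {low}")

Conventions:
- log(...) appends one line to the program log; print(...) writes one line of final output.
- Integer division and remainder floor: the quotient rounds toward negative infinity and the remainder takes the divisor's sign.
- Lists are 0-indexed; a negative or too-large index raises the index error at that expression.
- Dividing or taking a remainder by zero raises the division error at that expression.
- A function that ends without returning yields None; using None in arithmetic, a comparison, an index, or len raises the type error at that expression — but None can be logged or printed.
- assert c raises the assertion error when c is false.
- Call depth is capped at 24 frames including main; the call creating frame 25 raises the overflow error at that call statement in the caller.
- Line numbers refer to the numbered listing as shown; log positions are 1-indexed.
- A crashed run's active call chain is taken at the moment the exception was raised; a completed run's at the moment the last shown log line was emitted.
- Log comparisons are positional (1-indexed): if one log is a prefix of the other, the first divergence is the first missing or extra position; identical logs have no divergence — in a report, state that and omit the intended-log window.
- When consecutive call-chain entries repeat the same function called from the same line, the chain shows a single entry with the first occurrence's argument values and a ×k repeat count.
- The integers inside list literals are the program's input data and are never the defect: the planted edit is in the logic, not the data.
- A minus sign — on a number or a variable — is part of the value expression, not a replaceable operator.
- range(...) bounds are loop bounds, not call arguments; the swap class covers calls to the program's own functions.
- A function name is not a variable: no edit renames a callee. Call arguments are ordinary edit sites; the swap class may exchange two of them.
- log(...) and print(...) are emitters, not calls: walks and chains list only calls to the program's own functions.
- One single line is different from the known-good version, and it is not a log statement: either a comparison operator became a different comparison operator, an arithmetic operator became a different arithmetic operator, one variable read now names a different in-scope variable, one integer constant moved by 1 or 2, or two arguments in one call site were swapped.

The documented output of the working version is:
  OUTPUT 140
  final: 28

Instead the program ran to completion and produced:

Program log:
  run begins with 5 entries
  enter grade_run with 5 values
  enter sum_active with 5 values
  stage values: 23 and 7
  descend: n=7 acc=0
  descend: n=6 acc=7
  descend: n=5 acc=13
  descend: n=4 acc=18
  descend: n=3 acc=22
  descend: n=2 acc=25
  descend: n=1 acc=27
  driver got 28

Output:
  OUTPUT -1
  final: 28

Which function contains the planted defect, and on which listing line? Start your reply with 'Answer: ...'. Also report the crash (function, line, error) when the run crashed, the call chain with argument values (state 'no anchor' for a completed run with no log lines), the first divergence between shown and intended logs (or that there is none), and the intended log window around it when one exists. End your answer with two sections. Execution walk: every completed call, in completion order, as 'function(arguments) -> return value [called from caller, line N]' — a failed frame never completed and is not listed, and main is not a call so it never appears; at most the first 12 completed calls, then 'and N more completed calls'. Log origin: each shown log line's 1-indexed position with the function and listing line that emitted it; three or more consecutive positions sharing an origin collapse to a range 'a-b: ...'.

Answer: the defect is in main at line 28.
Key fact: The logs agree in full; only the final output differs.
Call chain: main.
First divergence: there is none — every log position agrees.
Execution walk:
  sum_active([3, 1, -1, 10, 10]) -> 23  [called from grade_run, line 16]
  process_batch(0, 28) -> 28  [called from process_batch, line 5]
  process_batch(1, 27) -> 28  [called from process_batch, line 5]
  process_batch(2, 25) -> 28  [called from process_batch, line 5]
  process_batch(3, 22) -> 28  [called from process_batch, line 5]
  process_batch(4, 18) -> 28  [called from process_batch, line 5]
  process_batch(5, 13) -> 28  [called from process_batch, line 5]
  process_batch(6, 7) -> 28  [called from process_batch, line 5]
  process_batch(7, 0) -> 28  [called from grade_run, line 19]
  grade_run([3, 1, -1, 10, 10]) -> 28  [called from main, line 25]
Origin of each log line:
  1: emitted by main (line 24)
  2: emitted by grade_run (line 15)
  3: emitted by sum_active (line 8)
  4: emitted by grade_run (line 18)
  5-11: emitted by process_batch (line 4)
  12: emitted by main (line 26)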